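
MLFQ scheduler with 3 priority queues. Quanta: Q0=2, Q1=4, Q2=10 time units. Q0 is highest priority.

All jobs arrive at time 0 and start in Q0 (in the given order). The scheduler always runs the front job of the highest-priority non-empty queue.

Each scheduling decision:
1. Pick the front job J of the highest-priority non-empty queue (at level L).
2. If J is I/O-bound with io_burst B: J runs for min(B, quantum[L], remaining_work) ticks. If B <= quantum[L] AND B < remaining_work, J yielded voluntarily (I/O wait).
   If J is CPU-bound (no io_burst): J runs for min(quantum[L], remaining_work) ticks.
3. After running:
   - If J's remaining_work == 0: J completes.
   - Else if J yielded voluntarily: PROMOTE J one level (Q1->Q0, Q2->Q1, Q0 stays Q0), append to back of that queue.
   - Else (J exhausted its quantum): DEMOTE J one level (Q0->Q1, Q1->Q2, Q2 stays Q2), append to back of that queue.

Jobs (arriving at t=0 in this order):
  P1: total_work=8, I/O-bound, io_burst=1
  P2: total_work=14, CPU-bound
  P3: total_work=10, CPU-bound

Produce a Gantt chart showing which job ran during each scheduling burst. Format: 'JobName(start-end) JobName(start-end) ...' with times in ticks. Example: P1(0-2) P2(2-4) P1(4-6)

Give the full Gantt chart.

t=0-1: P1@Q0 runs 1, rem=7, I/O yield, promote→Q0. Q0=[P2,P3,P1] Q1=[] Q2=[]
t=1-3: P2@Q0 runs 2, rem=12, quantum used, demote→Q1. Q0=[P3,P1] Q1=[P2] Q2=[]
t=3-5: P3@Q0 runs 2, rem=8, quantum used, demote→Q1. Q0=[P1] Q1=[P2,P3] Q2=[]
t=5-6: P1@Q0 runs 1, rem=6, I/O yield, promote→Q0. Q0=[P1] Q1=[P2,P3] Q2=[]
t=6-7: P1@Q0 runs 1, rem=5, I/O yield, promote→Q0. Q0=[P1] Q1=[P2,P3] Q2=[]
t=7-8: P1@Q0 runs 1, rem=4, I/O yield, promote→Q0. Q0=[P1] Q1=[P2,P3] Q2=[]
t=8-9: P1@Q0 runs 1, rem=3, I/O yield, promote→Q0. Q0=[P1] Q1=[P2,P3] Q2=[]
t=9-10: P1@Q0 runs 1, rem=2, I/O yield, promote→Q0. Q0=[P1] Q1=[P2,P3] Q2=[]
t=10-11: P1@Q0 runs 1, rem=1, I/O yield, promote→Q0. Q0=[P1] Q1=[P2,P3] Q2=[]
t=11-12: P1@Q0 runs 1, rem=0, completes. Q0=[] Q1=[P2,P3] Q2=[]
t=12-16: P2@Q1 runs 4, rem=8, quantum used, demote→Q2. Q0=[] Q1=[P3] Q2=[P2]
t=16-20: P3@Q1 runs 4, rem=4, quantum used, demote→Q2. Q0=[] Q1=[] Q2=[P2,P3]
t=20-28: P2@Q2 runs 8, rem=0, completes. Q0=[] Q1=[] Q2=[P3]
t=28-32: P3@Q2 runs 4, rem=0, completes. Q0=[] Q1=[] Q2=[]

Answer: P1(0-1) P2(1-3) P3(3-5) P1(5-6) P1(6-7) P1(7-8) P1(8-9) P1(9-10) P1(10-11) P1(11-12) P2(12-16) P3(16-20) P2(20-28) P3(28-32)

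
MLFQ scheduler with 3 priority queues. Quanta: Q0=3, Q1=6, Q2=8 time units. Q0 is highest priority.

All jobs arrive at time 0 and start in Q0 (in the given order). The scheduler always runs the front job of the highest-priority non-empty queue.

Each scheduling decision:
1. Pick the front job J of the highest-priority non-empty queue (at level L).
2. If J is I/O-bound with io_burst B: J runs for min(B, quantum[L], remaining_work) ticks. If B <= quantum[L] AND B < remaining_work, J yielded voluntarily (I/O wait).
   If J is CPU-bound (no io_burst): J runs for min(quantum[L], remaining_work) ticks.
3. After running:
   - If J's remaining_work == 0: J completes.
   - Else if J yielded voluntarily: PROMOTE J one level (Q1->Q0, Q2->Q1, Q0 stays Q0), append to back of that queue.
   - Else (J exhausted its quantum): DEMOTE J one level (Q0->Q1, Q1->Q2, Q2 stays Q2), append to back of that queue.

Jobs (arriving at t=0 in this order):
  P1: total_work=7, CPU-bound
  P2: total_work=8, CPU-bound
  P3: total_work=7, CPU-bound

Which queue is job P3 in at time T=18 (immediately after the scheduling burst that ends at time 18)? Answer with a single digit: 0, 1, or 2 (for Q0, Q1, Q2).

Answer: 1

Derivation:
t=0-3: P1@Q0 runs 3, rem=4, quantum used, demote→Q1. Q0=[P2,P3] Q1=[P1] Q2=[]
t=3-6: P2@Q0 runs 3, rem=5, quantum used, demote→Q1. Q0=[P3] Q1=[P1,P2] Q2=[]
t=6-9: P3@Q0 runs 3, rem=4, quantum used, demote→Q1. Q0=[] Q1=[P1,P2,P3] Q2=[]
t=9-13: P1@Q1 runs 4, rem=0, completes. Q0=[] Q1=[P2,P3] Q2=[]
t=13-18: P2@Q1 runs 5, rem=0, completes. Q0=[] Q1=[P3] Q2=[]
t=18-22: P3@Q1 runs 4, rem=0, completes. Q0=[] Q1=[] Q2=[]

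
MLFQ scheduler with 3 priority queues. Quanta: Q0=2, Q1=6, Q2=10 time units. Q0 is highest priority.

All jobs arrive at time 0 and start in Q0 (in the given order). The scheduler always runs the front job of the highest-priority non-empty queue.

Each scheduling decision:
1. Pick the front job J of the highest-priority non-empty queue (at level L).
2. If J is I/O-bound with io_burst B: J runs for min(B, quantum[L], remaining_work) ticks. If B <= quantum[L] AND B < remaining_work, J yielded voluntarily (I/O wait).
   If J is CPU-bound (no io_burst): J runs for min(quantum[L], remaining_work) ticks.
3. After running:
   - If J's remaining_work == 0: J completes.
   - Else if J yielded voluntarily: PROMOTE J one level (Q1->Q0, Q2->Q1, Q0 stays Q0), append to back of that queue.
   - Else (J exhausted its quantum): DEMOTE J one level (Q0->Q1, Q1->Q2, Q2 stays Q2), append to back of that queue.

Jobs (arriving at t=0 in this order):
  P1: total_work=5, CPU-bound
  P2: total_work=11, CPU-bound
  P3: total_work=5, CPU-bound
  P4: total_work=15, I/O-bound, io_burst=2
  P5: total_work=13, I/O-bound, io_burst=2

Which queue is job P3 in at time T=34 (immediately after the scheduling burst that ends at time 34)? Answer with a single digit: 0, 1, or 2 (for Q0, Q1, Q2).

t=0-2: P1@Q0 runs 2, rem=3, quantum used, demote→Q1. Q0=[P2,P3,P4,P5] Q1=[P1] Q2=[]
t=2-4: P2@Q0 runs 2, rem=9, quantum used, demote→Q1. Q0=[P3,P4,P5] Q1=[P1,P2] Q2=[]
t=4-6: P3@Q0 runs 2, rem=3, quantum used, demote→Q1. Q0=[P4,P5] Q1=[P1,P2,P3] Q2=[]
t=6-8: P4@Q0 runs 2, rem=13, I/O yield, promote→Q0. Q0=[P5,P4] Q1=[P1,P2,P3] Q2=[]
t=8-10: P5@Q0 runs 2, rem=11, I/O yield, promote→Q0. Q0=[P4,P5] Q1=[P1,P2,P3] Q2=[]
t=10-12: P4@Q0 runs 2, rem=11, I/O yield, promote→Q0. Q0=[P5,P4] Q1=[P1,P2,P3] Q2=[]
t=12-14: P5@Q0 runs 2, rem=9, I/O yield, promote→Q0. Q0=[P4,P5] Q1=[P1,P2,P3] Q2=[]
t=14-16: P4@Q0 runs 2, rem=9, I/O yield, promote→Q0. Q0=[P5,P4] Q1=[P1,P2,P3] Q2=[]
t=16-18: P5@Q0 runs 2, rem=7, I/O yield, promote→Q0. Q0=[P4,P5] Q1=[P1,P2,P3] Q2=[]
t=18-20: P4@Q0 runs 2, rem=7, I/O yield, promote→Q0. Q0=[P5,P4] Q1=[P1,P2,P3] Q2=[]
t=20-22: P5@Q0 runs 2, rem=5, I/O yield, promote→Q0. Q0=[P4,P5] Q1=[P1,P2,P3] Q2=[]
t=22-24: P4@Q0 runs 2, rem=5, I/O yield, promote→Q0. Q0=[P5,P4] Q1=[P1,P2,P3] Q2=[]
t=24-26: P5@Q0 runs 2, rem=3, I/O yield, promote→Q0. Q0=[P4,P5] Q1=[P1,P2,P3] Q2=[]
t=26-28: P4@Q0 runs 2, rem=3, I/O yield, promote→Q0. Q0=[P5,P4] Q1=[P1,P2,P3] Q2=[]
t=28-30: P5@Q0 runs 2, rem=1, I/O yield, promote→Q0. Q0=[P4,P5] Q1=[P1,P2,P3] Q2=[]
t=30-32: P4@Q0 runs 2, rem=1, I/O yield, promote→Q0. Q0=[P5,P4] Q1=[P1,P2,P3] Q2=[]
t=32-33: P5@Q0 runs 1, rem=0, completes. Q0=[P4] Q1=[P1,P2,P3] Q2=[]
t=33-34: P4@Q0 runs 1, rem=0, completes. Q0=[] Q1=[P1,P2,P3] Q2=[]
t=34-37: P1@Q1 runs 3, rem=0, completes. Q0=[] Q1=[P2,P3] Q2=[]
t=37-43: P2@Q1 runs 6, rem=3, quantum used, demote→Q2. Q0=[] Q1=[P3] Q2=[P2]
t=43-46: P3@Q1 runs 3, rem=0, completes. Q0=[] Q1=[] Q2=[P2]
t=46-49: P2@Q2 runs 3, rem=0, completes. Q0=[] Q1=[] Q2=[]

Answer: 1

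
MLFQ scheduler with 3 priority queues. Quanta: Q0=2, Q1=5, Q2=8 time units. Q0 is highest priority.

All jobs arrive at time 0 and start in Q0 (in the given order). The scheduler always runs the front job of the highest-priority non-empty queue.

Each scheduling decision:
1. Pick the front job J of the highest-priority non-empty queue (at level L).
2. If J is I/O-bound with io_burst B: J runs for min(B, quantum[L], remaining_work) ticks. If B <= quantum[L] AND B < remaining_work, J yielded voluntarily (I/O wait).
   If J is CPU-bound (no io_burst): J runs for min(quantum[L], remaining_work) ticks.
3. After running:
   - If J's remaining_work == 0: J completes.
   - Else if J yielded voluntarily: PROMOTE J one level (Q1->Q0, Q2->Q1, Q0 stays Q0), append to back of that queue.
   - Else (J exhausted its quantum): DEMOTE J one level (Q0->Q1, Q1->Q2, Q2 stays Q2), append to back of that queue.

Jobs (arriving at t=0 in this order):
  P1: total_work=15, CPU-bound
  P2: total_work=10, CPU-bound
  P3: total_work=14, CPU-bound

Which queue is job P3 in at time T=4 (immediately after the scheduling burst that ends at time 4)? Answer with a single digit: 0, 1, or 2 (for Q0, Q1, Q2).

Answer: 0

Derivation:
t=0-2: P1@Q0 runs 2, rem=13, quantum used, demote→Q1. Q0=[P2,P3] Q1=[P1] Q2=[]
t=2-4: P2@Q0 runs 2, rem=8, quantum used, demote→Q1. Q0=[P3] Q1=[P1,P2] Q2=[]
t=4-6: P3@Q0 runs 2, rem=12, quantum used, demote→Q1. Q0=[] Q1=[P1,P2,P3] Q2=[]
t=6-11: P1@Q1 runs 5, rem=8, quantum used, demote→Q2. Q0=[] Q1=[P2,P3] Q2=[P1]
t=11-16: P2@Q1 runs 5, rem=3, quantum used, demote→Q2. Q0=[] Q1=[P3] Q2=[P1,P2]
t=16-21: P3@Q1 runs 5, rem=7, quantum used, demote→Q2. Q0=[] Q1=[] Q2=[P1,P2,P3]
t=21-29: P1@Q2 runs 8, rem=0, completes. Q0=[] Q1=[] Q2=[P2,P3]
t=29-32: P2@Q2 runs 3, rem=0, completes. Q0=[] Q1=[] Q2=[P3]
t=32-39: P3@Q2 runs 7, rem=0, completes. Q0=[] Q1=[] Q2=[]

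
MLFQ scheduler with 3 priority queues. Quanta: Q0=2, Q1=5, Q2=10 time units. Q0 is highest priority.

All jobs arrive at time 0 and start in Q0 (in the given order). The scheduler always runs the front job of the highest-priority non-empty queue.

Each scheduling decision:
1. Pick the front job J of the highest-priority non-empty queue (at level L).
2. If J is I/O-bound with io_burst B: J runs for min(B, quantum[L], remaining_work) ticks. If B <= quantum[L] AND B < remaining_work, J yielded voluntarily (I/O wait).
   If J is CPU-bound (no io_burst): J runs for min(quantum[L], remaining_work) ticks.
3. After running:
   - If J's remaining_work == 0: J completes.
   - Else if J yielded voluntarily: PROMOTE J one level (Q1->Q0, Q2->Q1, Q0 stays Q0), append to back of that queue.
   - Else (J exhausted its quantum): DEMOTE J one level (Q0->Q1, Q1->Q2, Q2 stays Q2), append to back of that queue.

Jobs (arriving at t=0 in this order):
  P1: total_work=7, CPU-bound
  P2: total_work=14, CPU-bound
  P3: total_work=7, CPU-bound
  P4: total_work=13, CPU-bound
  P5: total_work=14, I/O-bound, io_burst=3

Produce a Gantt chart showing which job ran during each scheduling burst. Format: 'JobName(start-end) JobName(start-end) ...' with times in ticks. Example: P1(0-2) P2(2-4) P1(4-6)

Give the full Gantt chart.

t=0-2: P1@Q0 runs 2, rem=5, quantum used, demote→Q1. Q0=[P2,P3,P4,P5] Q1=[P1] Q2=[]
t=2-4: P2@Q0 runs 2, rem=12, quantum used, demote→Q1. Q0=[P3,P4,P5] Q1=[P1,P2] Q2=[]
t=4-6: P3@Q0 runs 2, rem=5, quantum used, demote→Q1. Q0=[P4,P5] Q1=[P1,P2,P3] Q2=[]
t=6-8: P4@Q0 runs 2, rem=11, quantum used, demote→Q1. Q0=[P5] Q1=[P1,P2,P3,P4] Q2=[]
t=8-10: P5@Q0 runs 2, rem=12, quantum used, demote→Q1. Q0=[] Q1=[P1,P2,P3,P4,P5] Q2=[]
t=10-15: P1@Q1 runs 5, rem=0, completes. Q0=[] Q1=[P2,P3,P4,P5] Q2=[]
t=15-20: P2@Q1 runs 5, rem=7, quantum used, demote→Q2. Q0=[] Q1=[P3,P4,P5] Q2=[P2]
t=20-25: P3@Q1 runs 5, rem=0, completes. Q0=[] Q1=[P4,P5] Q2=[P2]
t=25-30: P4@Q1 runs 5, rem=6, quantum used, demote→Q2. Q0=[] Q1=[P5] Q2=[P2,P4]
t=30-33: P5@Q1 runs 3, rem=9, I/O yield, promote→Q0. Q0=[P5] Q1=[] Q2=[P2,P4]
t=33-35: P5@Q0 runs 2, rem=7, quantum used, demote→Q1. Q0=[] Q1=[P5] Q2=[P2,P4]
t=35-38: P5@Q1 runs 3, rem=4, I/O yield, promote→Q0. Q0=[P5] Q1=[] Q2=[P2,P4]
t=38-40: P5@Q0 runs 2, rem=2, quantum used, demote→Q1. Q0=[] Q1=[P5] Q2=[P2,P4]
t=40-42: P5@Q1 runs 2, rem=0, completes. Q0=[] Q1=[] Q2=[P2,P4]
t=42-49: P2@Q2 runs 7, rem=0, completes. Q0=[] Q1=[] Q2=[P4]
t=49-55: P4@Q2 runs 6, rem=0, completes. Q0=[] Q1=[] Q2=[]

Answer: P1(0-2) P2(2-4) P3(4-6) P4(6-8) P5(8-10) P1(10-15) P2(15-20) P3(20-25) P4(25-30) P5(30-33) P5(33-35) P5(35-38) P5(38-40) P5(40-42) P2(42-49) P4(49-55)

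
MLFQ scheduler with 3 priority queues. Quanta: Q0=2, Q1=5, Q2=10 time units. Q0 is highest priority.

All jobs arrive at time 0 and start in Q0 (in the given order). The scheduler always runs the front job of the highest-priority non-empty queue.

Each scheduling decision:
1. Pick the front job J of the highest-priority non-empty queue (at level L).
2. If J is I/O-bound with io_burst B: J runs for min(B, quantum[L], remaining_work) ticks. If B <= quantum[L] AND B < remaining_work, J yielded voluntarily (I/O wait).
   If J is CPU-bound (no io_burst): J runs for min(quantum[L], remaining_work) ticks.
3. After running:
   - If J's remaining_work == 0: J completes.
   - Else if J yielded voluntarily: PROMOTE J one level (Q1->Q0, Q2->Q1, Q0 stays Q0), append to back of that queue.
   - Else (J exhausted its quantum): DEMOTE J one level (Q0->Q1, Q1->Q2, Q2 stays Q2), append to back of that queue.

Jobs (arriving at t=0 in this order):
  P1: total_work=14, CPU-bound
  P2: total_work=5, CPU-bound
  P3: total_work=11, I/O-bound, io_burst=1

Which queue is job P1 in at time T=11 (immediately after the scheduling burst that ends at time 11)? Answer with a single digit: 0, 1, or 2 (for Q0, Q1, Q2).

t=0-2: P1@Q0 runs 2, rem=12, quantum used, demote→Q1. Q0=[P2,P3] Q1=[P1] Q2=[]
t=2-4: P2@Q0 runs 2, rem=3, quantum used, demote→Q1. Q0=[P3] Q1=[P1,P2] Q2=[]
t=4-5: P3@Q0 runs 1, rem=10, I/O yield, promote→Q0. Q0=[P3] Q1=[P1,P2] Q2=[]
t=5-6: P3@Q0 runs 1, rem=9, I/O yield, promote→Q0. Q0=[P3] Q1=[P1,P2] Q2=[]
t=6-7: P3@Q0 runs 1, rem=8, I/O yield, promote→Q0. Q0=[P3] Q1=[P1,P2] Q2=[]
t=7-8: P3@Q0 runs 1, rem=7, I/O yield, promote→Q0. Q0=[P3] Q1=[P1,P2] Q2=[]
t=8-9: P3@Q0 runs 1, rem=6, I/O yield, promote→Q0. Q0=[P3] Q1=[P1,P2] Q2=[]
t=9-10: P3@Q0 runs 1, rem=5, I/O yield, promote→Q0. Q0=[P3] Q1=[P1,P2] Q2=[]
t=10-11: P3@Q0 runs 1, rem=4, I/O yield, promote→Q0. Q0=[P3] Q1=[P1,P2] Q2=[]
t=11-12: P3@Q0 runs 1, rem=3, I/O yield, promote→Q0. Q0=[P3] Q1=[P1,P2] Q2=[]
t=12-13: P3@Q0 runs 1, rem=2, I/O yield, promote→Q0. Q0=[P3] Q1=[P1,P2] Q2=[]
t=13-14: P3@Q0 runs 1, rem=1, I/O yield, promote→Q0. Q0=[P3] Q1=[P1,P2] Q2=[]
t=14-15: P3@Q0 runs 1, rem=0, completes. Q0=[] Q1=[P1,P2] Q2=[]
t=15-20: P1@Q1 runs 5, rem=7, quantum used, demote→Q2. Q0=[] Q1=[P2] Q2=[P1]
t=20-23: P2@Q1 runs 3, rem=0, completes. Q0=[] Q1=[] Q2=[P1]
t=23-30: P1@Q2 runs 7, rem=0, completes. Q0=[] Q1=[] Q2=[]

Answer: 1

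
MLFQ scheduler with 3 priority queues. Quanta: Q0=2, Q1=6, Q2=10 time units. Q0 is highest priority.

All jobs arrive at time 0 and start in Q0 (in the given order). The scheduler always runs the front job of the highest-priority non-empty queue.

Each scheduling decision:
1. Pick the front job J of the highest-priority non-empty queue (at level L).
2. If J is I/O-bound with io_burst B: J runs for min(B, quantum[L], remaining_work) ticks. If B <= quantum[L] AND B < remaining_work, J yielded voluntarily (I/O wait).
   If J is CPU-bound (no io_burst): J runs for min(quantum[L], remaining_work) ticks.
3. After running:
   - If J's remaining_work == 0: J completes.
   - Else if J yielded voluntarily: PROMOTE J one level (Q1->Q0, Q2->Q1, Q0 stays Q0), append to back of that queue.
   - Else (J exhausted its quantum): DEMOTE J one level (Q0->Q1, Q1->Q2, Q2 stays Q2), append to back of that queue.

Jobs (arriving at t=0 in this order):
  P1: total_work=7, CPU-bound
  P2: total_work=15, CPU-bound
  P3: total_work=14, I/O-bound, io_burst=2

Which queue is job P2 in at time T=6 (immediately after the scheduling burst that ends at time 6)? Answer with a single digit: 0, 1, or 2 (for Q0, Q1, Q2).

t=0-2: P1@Q0 runs 2, rem=5, quantum used, demote→Q1. Q0=[P2,P3] Q1=[P1] Q2=[]
t=2-4: P2@Q0 runs 2, rem=13, quantum used, demote→Q1. Q0=[P3] Q1=[P1,P2] Q2=[]
t=4-6: P3@Q0 runs 2, rem=12, I/O yield, promote→Q0. Q0=[P3] Q1=[P1,P2] Q2=[]
t=6-8: P3@Q0 runs 2, rem=10, I/O yield, promote→Q0. Q0=[P3] Q1=[P1,P2] Q2=[]
t=8-10: P3@Q0 runs 2, rem=8, I/O yield, promote→Q0. Q0=[P3] Q1=[P1,P2] Q2=[]
t=10-12: P3@Q0 runs 2, rem=6, I/O yield, promote→Q0. Q0=[P3] Q1=[P1,P2] Q2=[]
t=12-14: P3@Q0 runs 2, rem=4, I/O yield, promote→Q0. Q0=[P3] Q1=[P1,P2] Q2=[]
t=14-16: P3@Q0 runs 2, rem=2, I/O yield, promote→Q0. Q0=[P3] Q1=[P1,P2] Q2=[]
t=16-18: P3@Q0 runs 2, rem=0, completes. Q0=[] Q1=[P1,P2] Q2=[]
t=18-23: P1@Q1 runs 5, rem=0, completes. Q0=[] Q1=[P2] Q2=[]
t=23-29: P2@Q1 runs 6, rem=7, quantum used, demote→Q2. Q0=[] Q1=[] Q2=[P2]
t=29-36: P2@Q2 runs 7, rem=0, completes. Q0=[] Q1=[] Q2=[]

Answer: 1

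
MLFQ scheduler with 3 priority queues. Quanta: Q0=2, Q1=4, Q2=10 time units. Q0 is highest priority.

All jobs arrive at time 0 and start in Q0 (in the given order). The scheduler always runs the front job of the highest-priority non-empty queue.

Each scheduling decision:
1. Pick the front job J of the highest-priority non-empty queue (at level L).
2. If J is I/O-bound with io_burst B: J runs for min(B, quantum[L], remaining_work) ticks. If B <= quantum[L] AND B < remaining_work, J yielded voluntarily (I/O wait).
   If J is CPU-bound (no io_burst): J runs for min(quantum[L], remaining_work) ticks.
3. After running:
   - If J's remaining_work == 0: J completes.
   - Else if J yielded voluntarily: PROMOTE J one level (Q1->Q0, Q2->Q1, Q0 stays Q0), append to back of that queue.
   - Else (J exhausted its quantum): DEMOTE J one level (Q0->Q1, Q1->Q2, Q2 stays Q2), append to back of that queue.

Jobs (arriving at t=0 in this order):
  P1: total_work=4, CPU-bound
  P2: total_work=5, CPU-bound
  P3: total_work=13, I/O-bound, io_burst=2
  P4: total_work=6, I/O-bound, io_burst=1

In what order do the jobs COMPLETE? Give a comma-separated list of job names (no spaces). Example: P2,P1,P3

t=0-2: P1@Q0 runs 2, rem=2, quantum used, demote→Q1. Q0=[P2,P3,P4] Q1=[P1] Q2=[]
t=2-4: P2@Q0 runs 2, rem=3, quantum used, demote→Q1. Q0=[P3,P4] Q1=[P1,P2] Q2=[]
t=4-6: P3@Q0 runs 2, rem=11, I/O yield, promote→Q0. Q0=[P4,P3] Q1=[P1,P2] Q2=[]
t=6-7: P4@Q0 runs 1, rem=5, I/O yield, promote→Q0. Q0=[P3,P4] Q1=[P1,P2] Q2=[]
t=7-9: P3@Q0 runs 2, rem=9, I/O yield, promote→Q0. Q0=[P4,P3] Q1=[P1,P2] Q2=[]
t=9-10: P4@Q0 runs 1, rem=4, I/O yield, promote→Q0. Q0=[P3,P4] Q1=[P1,P2] Q2=[]
t=10-12: P3@Q0 runs 2, rem=7, I/O yield, promote→Q0. Q0=[P4,P3] Q1=[P1,P2] Q2=[]
t=12-13: P4@Q0 runs 1, rem=3, I/O yield, promote→Q0. Q0=[P3,P4] Q1=[P1,P2] Q2=[]
t=13-15: P3@Q0 runs 2, rem=5, I/O yield, promote→Q0. Q0=[P4,P3] Q1=[P1,P2] Q2=[]
t=15-16: P4@Q0 runs 1, rem=2, I/O yield, promote→Q0. Q0=[P3,P4] Q1=[P1,P2] Q2=[]
t=16-18: P3@Q0 runs 2, rem=3, I/O yield, promote→Q0. Q0=[P4,P3] Q1=[P1,P2] Q2=[]
t=18-19: P4@Q0 runs 1, rem=1, I/O yield, promote→Q0. Q0=[P3,P4] Q1=[P1,P2] Q2=[]
t=19-21: P3@Q0 runs 2, rem=1, I/O yield, promote→Q0. Q0=[P4,P3] Q1=[P1,P2] Q2=[]
t=21-22: P4@Q0 runs 1, rem=0, completes. Q0=[P3] Q1=[P1,P2] Q2=[]
t=22-23: P3@Q0 runs 1, rem=0, completes. Q0=[] Q1=[P1,P2] Q2=[]
t=23-25: P1@Q1 runs 2, rem=0, completes. Q0=[] Q1=[P2] Q2=[]
t=25-28: P2@Q1 runs 3, rem=0, completes. Q0=[] Q1=[] Q2=[]

Answer: P4,P3,P1,P2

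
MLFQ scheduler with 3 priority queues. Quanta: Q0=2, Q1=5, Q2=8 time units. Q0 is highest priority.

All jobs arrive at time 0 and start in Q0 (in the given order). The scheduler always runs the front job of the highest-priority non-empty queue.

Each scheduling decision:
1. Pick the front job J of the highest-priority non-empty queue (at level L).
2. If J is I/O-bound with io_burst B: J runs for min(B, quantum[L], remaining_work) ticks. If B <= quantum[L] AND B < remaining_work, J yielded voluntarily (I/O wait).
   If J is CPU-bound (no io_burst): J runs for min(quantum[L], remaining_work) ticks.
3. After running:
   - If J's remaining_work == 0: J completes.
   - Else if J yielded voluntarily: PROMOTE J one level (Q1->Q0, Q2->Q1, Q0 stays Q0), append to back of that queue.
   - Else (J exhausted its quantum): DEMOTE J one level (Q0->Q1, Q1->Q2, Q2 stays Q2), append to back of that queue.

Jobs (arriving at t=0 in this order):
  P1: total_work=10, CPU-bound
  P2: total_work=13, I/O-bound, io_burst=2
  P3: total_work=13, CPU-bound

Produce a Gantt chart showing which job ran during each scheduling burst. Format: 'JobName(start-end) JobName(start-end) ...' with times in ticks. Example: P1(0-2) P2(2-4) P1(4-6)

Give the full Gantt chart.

Answer: P1(0-2) P2(2-4) P3(4-6) P2(6-8) P2(8-10) P2(10-12) P2(12-14) P2(14-16) P2(16-17) P1(17-22) P3(22-27) P1(27-30) P3(30-36)

Derivation:
t=0-2: P1@Q0 runs 2, rem=8, quantum used, demote→Q1. Q0=[P2,P3] Q1=[P1] Q2=[]
t=2-4: P2@Q0 runs 2, rem=11, I/O yield, promote→Q0. Q0=[P3,P2] Q1=[P1] Q2=[]
t=4-6: P3@Q0 runs 2, rem=11, quantum used, demote→Q1. Q0=[P2] Q1=[P1,P3] Q2=[]
t=6-8: P2@Q0 runs 2, rem=9, I/O yield, promote→Q0. Q0=[P2] Q1=[P1,P3] Q2=[]
t=8-10: P2@Q0 runs 2, rem=7, I/O yield, promote→Q0. Q0=[P2] Q1=[P1,P3] Q2=[]
t=10-12: P2@Q0 runs 2, rem=5, I/O yield, promote→Q0. Q0=[P2] Q1=[P1,P3] Q2=[]
t=12-14: P2@Q0 runs 2, rem=3, I/O yield, promote→Q0. Q0=[P2] Q1=[P1,P3] Q2=[]
t=14-16: P2@Q0 runs 2, rem=1, I/O yield, promote→Q0. Q0=[P2] Q1=[P1,P3] Q2=[]
t=16-17: P2@Q0 runs 1, rem=0, completes. Q0=[] Q1=[P1,P3] Q2=[]
t=17-22: P1@Q1 runs 5, rem=3, quantum used, demote→Q2. Q0=[] Q1=[P3] Q2=[P1]
t=22-27: P3@Q1 runs 5, rem=6, quantum used, demote→Q2. Q0=[] Q1=[] Q2=[P1,P3]
t=27-30: P1@Q2 runs 3, rem=0, completes. Q0=[] Q1=[] Q2=[P3]
t=30-36: P3@Q2 runs 6, rem=0, completes. Q0=[] Q1=[] Q2=[]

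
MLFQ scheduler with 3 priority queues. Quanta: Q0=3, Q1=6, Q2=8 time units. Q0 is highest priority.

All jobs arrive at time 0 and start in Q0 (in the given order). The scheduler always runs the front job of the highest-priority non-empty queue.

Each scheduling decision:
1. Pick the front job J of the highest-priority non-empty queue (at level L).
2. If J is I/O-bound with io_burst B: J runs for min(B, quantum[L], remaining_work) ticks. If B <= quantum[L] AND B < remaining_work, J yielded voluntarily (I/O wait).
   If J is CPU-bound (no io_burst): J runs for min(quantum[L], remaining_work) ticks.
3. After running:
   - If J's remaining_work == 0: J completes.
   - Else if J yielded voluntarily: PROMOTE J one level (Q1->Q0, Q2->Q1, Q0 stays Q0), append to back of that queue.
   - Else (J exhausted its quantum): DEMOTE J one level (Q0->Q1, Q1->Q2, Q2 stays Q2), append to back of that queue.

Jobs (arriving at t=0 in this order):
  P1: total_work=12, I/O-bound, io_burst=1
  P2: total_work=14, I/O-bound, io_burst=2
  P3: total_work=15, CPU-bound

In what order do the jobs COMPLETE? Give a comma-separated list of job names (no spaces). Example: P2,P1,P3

t=0-1: P1@Q0 runs 1, rem=11, I/O yield, promote→Q0. Q0=[P2,P3,P1] Q1=[] Q2=[]
t=1-3: P2@Q0 runs 2, rem=12, I/O yield, promote→Q0. Q0=[P3,P1,P2] Q1=[] Q2=[]
t=3-6: P3@Q0 runs 3, rem=12, quantum used, demote→Q1. Q0=[P1,P2] Q1=[P3] Q2=[]
t=6-7: P1@Q0 runs 1, rem=10, I/O yield, promote→Q0. Q0=[P2,P1] Q1=[P3] Q2=[]
t=7-9: P2@Q0 runs 2, rem=10, I/O yield, promote→Q0. Q0=[P1,P2] Q1=[P3] Q2=[]
t=9-10: P1@Q0 runs 1, rem=9, I/O yield, promote→Q0. Q0=[P2,P1] Q1=[P3] Q2=[]
t=10-12: P2@Q0 runs 2, rem=8, I/O yield, promote→Q0. Q0=[P1,P2] Q1=[P3] Q2=[]
t=12-13: P1@Q0 runs 1, rem=8, I/O yield, promote→Q0. Q0=[P2,P1] Q1=[P3] Q2=[]
t=13-15: P2@Q0 runs 2, rem=6, I/O yield, promote→Q0. Q0=[P1,P2] Q1=[P3] Q2=[]
t=15-16: P1@Q0 runs 1, rem=7, I/O yield, promote→Q0. Q0=[P2,P1] Q1=[P3] Q2=[]
t=16-18: P2@Q0 runs 2, rem=4, I/O yield, promote→Q0. Q0=[P1,P2] Q1=[P3] Q2=[]
t=18-19: P1@Q0 runs 1, rem=6, I/O yield, promote→Q0. Q0=[P2,P1] Q1=[P3] Q2=[]
t=19-21: P2@Q0 runs 2, rem=2, I/O yield, promote→Q0. Q0=[P1,P2] Q1=[P3] Q2=[]
t=21-22: P1@Q0 runs 1, rem=5, I/O yield, promote→Q0. Q0=[P2,P1] Q1=[P3] Q2=[]
t=22-24: P2@Q0 runs 2, rem=0, completes. Q0=[P1] Q1=[P3] Q2=[]
t=24-25: P1@Q0 runs 1, rem=4, I/O yield, promote→Q0. Q0=[P1] Q1=[P3] Q2=[]
t=25-26: P1@Q0 runs 1, rem=3, I/O yield, promote→Q0. Q0=[P1] Q1=[P3] Q2=[]
t=26-27: P1@Q0 runs 1, rem=2, I/O yield, promote→Q0. Q0=[P1] Q1=[P3] Q2=[]
t=27-28: P1@Q0 runs 1, rem=1, I/O yield, promote→Q0. Q0=[P1] Q1=[P3] Q2=[]
t=28-29: P1@Q0 runs 1, rem=0, completes. Q0=[] Q1=[P3] Q2=[]
t=29-35: P3@Q1 runs 6, rem=6, quantum used, demote→Q2. Q0=[] Q1=[] Q2=[P3]
t=35-41: P3@Q2 runs 6, rem=0, completes. Q0=[] Q1=[] Q2=[]

Answer: P2,P1,P3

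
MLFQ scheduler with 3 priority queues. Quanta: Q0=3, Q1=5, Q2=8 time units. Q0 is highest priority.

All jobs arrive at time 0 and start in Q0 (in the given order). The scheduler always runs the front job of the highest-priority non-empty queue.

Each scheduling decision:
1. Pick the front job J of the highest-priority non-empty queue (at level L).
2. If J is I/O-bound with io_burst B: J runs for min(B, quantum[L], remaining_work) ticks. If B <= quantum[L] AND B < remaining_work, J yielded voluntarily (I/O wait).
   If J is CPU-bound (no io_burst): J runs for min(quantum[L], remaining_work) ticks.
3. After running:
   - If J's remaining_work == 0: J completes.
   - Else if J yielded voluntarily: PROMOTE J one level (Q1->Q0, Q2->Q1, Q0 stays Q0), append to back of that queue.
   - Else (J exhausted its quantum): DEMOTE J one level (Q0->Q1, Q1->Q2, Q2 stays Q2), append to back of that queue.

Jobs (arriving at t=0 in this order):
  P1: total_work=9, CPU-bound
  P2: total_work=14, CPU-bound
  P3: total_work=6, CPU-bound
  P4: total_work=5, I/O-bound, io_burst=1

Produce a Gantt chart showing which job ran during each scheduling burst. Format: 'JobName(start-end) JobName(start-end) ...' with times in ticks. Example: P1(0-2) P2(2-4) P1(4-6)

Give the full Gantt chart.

t=0-3: P1@Q0 runs 3, rem=6, quantum used, demote→Q1. Q0=[P2,P3,P4] Q1=[P1] Q2=[]
t=3-6: P2@Q0 runs 3, rem=11, quantum used, demote→Q1. Q0=[P3,P4] Q1=[P1,P2] Q2=[]
t=6-9: P3@Q0 runs 3, rem=3, quantum used, demote→Q1. Q0=[P4] Q1=[P1,P2,P3] Q2=[]
t=9-10: P4@Q0 runs 1, rem=4, I/O yield, promote→Q0. Q0=[P4] Q1=[P1,P2,P3] Q2=[]
t=10-11: P4@Q0 runs 1, rem=3, I/O yield, promote→Q0. Q0=[P4] Q1=[P1,P2,P3] Q2=[]
t=11-12: P4@Q0 runs 1, rem=2, I/O yield, promote→Q0. Q0=[P4] Q1=[P1,P2,P3] Q2=[]
t=12-13: P4@Q0 runs 1, rem=1, I/O yield, promote→Q0. Q0=[P4] Q1=[P1,P2,P3] Q2=[]
t=13-14: P4@Q0 runs 1, rem=0, completes. Q0=[] Q1=[P1,P2,P3] Q2=[]
t=14-19: P1@Q1 runs 5, rem=1, quantum used, demote→Q2. Q0=[] Q1=[P2,P3] Q2=[P1]
t=19-24: P2@Q1 runs 5, rem=6, quantum used, demote→Q2. Q0=[] Q1=[P3] Q2=[P1,P2]
t=24-27: P3@Q1 runs 3, rem=0, completes. Q0=[] Q1=[] Q2=[P1,P2]
t=27-28: P1@Q2 runs 1, rem=0, completes. Q0=[] Q1=[] Q2=[P2]
t=28-34: P2@Q2 runs 6, rem=0, completes. Q0=[] Q1=[] Q2=[]

Answer: P1(0-3) P2(3-6) P3(6-9) P4(9-10) P4(10-11) P4(11-12) P4(12-13) P4(13-14) P1(14-19) P2(19-24) P3(24-27) P1(27-28) P2(28-34)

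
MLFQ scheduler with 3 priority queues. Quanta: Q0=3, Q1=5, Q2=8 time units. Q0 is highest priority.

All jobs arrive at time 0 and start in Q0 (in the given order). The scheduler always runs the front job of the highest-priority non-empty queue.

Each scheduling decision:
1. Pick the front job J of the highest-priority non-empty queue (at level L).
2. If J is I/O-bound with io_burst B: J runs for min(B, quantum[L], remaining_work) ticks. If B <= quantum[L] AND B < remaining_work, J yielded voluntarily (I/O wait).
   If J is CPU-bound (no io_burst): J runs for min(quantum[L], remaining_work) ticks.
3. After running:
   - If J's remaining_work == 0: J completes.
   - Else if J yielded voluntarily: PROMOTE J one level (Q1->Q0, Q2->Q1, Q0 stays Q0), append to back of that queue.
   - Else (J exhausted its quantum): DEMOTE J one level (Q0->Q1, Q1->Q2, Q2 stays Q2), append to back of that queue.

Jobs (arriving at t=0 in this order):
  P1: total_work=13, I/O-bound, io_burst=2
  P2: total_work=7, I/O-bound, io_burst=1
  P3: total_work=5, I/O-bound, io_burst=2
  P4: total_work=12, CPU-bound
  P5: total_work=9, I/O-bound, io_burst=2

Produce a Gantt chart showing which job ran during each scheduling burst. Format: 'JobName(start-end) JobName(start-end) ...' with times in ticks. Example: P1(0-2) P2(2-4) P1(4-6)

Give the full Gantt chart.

Answer: P1(0-2) P2(2-3) P3(3-5) P4(5-8) P5(8-10) P1(10-12) P2(12-13) P3(13-15) P5(15-17) P1(17-19) P2(19-20) P3(20-21) P5(21-23) P1(23-25) P2(25-26) P5(26-28) P1(28-30) P2(30-31) P5(31-32) P1(32-34) P2(34-35) P1(35-36) P2(36-37) P4(37-42) P4(42-46)

Derivation:
t=0-2: P1@Q0 runs 2, rem=11, I/O yield, promote→Q0. Q0=[P2,P3,P4,P5,P1] Q1=[] Q2=[]
t=2-3: P2@Q0 runs 1, rem=6, I/O yield, promote→Q0. Q0=[P3,P4,P5,P1,P2] Q1=[] Q2=[]
t=3-5: P3@Q0 runs 2, rem=3, I/O yield, promote→Q0. Q0=[P4,P5,P1,P2,P3] Q1=[] Q2=[]
t=5-8: P4@Q0 runs 3, rem=9, quantum used, demote→Q1. Q0=[P5,P1,P2,P3] Q1=[P4] Q2=[]
t=8-10: P5@Q0 runs 2, rem=7, I/O yield, promote→Q0. Q0=[P1,P2,P3,P5] Q1=[P4] Q2=[]
t=10-12: P1@Q0 runs 2, rem=9, I/O yield, promote→Q0. Q0=[P2,P3,P5,P1] Q1=[P4] Q2=[]
t=12-13: P2@Q0 runs 1, rem=5, I/O yield, promote→Q0. Q0=[P3,P5,P1,P2] Q1=[P4] Q2=[]
t=13-15: P3@Q0 runs 2, rem=1, I/O yield, promote→Q0. Q0=[P5,P1,P2,P3] Q1=[P4] Q2=[]
t=15-17: P5@Q0 runs 2, rem=5, I/O yield, promote→Q0. Q0=[P1,P2,P3,P5] Q1=[P4] Q2=[]
t=17-19: P1@Q0 runs 2, rem=7, I/O yield, promote→Q0. Q0=[P2,P3,P5,P1] Q1=[P4] Q2=[]
t=19-20: P2@Q0 runs 1, rem=4, I/O yield, promote→Q0. Q0=[P3,P5,P1,P2] Q1=[P4] Q2=[]
t=20-21: P3@Q0 runs 1, rem=0, completes. Q0=[P5,P1,P2] Q1=[P4] Q2=[]
t=21-23: P5@Q0 runs 2, rem=3, I/O yield, promote→Q0. Q0=[P1,P2,P5] Q1=[P4] Q2=[]
t=23-25: P1@Q0 runs 2, rem=5, I/O yield, promote→Q0. Q0=[P2,P5,P1] Q1=[P4] Q2=[]
t=25-26: P2@Q0 runs 1, rem=3, I/O yield, promote→Q0. Q0=[P5,P1,P2] Q1=[P4] Q2=[]
t=26-28: P5@Q0 runs 2, rem=1, I/O yield, promote→Q0. Q0=[P1,P2,P5] Q1=[P4] Q2=[]
t=28-30: P1@Q0 runs 2, rem=3, I/O yield, promote→Q0. Q0=[P2,P5,P1] Q1=[P4] Q2=[]
t=30-31: P2@Q0 runs 1, rem=2, I/O yield, promote→Q0. Q0=[P5,P1,P2] Q1=[P4] Q2=[]
t=31-32: P5@Q0 runs 1, rem=0, completes. Q0=[P1,P2] Q1=[P4] Q2=[]
t=32-34: P1@Q0 runs 2, rem=1, I/O yield, promote→Q0. Q0=[P2,P1] Q1=[P4] Q2=[]
t=34-35: P2@Q0 runs 1, rem=1, I/O yield, promote→Q0. Q0=[P1,P2] Q1=[P4] Q2=[]
t=35-36: P1@Q0 runs 1, rem=0, completes. Q0=[P2] Q1=[P4] Q2=[]
t=36-37: P2@Q0 runs 1, rem=0, completes. Q0=[] Q1=[P4] Q2=[]
t=37-42: P4@Q1 runs 5, rem=4, quantum used, demote→Q2. Q0=[] Q1=[] Q2=[P4]
t=42-46: P4@Q2 runs 4, rem=0, completes. Q0=[] Q1=[] Q2=[]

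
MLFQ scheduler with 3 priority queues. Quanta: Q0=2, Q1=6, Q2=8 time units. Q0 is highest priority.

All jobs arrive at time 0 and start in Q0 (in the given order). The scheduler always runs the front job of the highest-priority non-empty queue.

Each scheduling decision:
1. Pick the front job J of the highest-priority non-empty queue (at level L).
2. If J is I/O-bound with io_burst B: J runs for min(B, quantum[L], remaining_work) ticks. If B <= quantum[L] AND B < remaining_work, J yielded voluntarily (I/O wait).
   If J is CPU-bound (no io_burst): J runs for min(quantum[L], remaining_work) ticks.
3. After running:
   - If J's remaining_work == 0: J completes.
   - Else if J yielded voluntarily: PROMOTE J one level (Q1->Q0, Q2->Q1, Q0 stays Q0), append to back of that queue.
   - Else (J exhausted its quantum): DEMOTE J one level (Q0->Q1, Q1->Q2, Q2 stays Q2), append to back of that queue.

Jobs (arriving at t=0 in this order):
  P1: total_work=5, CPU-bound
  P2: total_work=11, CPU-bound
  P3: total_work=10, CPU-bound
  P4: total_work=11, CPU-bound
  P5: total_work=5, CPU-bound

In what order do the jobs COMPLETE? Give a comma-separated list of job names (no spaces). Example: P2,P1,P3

t=0-2: P1@Q0 runs 2, rem=3, quantum used, demote→Q1. Q0=[P2,P3,P4,P5] Q1=[P1] Q2=[]
t=2-4: P2@Q0 runs 2, rem=9, quantum used, demote→Q1. Q0=[P3,P4,P5] Q1=[P1,P2] Q2=[]
t=4-6: P3@Q0 runs 2, rem=8, quantum used, demote→Q1. Q0=[P4,P5] Q1=[P1,P2,P3] Q2=[]
t=6-8: P4@Q0 runs 2, rem=9, quantum used, demote→Q1. Q0=[P5] Q1=[P1,P2,P3,P4] Q2=[]
t=8-10: P5@Q0 runs 2, rem=3, quantum used, demote→Q1. Q0=[] Q1=[P1,P2,P3,P4,P5] Q2=[]
t=10-13: P1@Q1 runs 3, rem=0, completes. Q0=[] Q1=[P2,P3,P4,P5] Q2=[]
t=13-19: P2@Q1 runs 6, rem=3, quantum used, demote→Q2. Q0=[] Q1=[P3,P4,P5] Q2=[P2]
t=19-25: P3@Q1 runs 6, rem=2, quantum used, demote→Q2. Q0=[] Q1=[P4,P5] Q2=[P2,P3]
t=25-31: P4@Q1 runs 6, rem=3, quantum used, demote→Q2. Q0=[] Q1=[P5] Q2=[P2,P3,P4]
t=31-34: P5@Q1 runs 3, rem=0, completes. Q0=[] Q1=[] Q2=[P2,P3,P4]
t=34-37: P2@Q2 runs 3, rem=0, completes. Q0=[] Q1=[] Q2=[P3,P4]
t=37-39: P3@Q2 runs 2, rem=0, completes. Q0=[] Q1=[] Q2=[P4]
t=39-42: P4@Q2 runs 3, rem=0, completes. Q0=[] Q1=[] Q2=[]

Answer: P1,P5,P2,P3,P4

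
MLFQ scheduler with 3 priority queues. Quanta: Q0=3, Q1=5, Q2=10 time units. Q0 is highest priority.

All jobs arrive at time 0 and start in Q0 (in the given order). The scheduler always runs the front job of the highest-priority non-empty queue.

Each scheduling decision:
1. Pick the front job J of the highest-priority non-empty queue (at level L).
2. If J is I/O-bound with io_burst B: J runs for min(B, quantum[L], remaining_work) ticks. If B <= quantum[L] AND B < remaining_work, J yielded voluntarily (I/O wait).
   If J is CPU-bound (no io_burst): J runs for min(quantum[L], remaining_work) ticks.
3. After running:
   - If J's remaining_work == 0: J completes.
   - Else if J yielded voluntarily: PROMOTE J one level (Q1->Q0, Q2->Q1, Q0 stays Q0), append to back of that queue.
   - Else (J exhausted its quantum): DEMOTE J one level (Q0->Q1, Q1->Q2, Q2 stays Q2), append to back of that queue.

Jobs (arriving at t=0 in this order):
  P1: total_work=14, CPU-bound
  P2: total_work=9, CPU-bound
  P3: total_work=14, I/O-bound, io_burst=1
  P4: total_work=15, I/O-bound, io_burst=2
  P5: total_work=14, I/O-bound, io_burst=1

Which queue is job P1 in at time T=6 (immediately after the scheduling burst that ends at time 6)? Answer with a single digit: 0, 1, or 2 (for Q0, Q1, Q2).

Answer: 1

Derivation:
t=0-3: P1@Q0 runs 3, rem=11, quantum used, demote→Q1. Q0=[P2,P3,P4,P5] Q1=[P1] Q2=[]
t=3-6: P2@Q0 runs 3, rem=6, quantum used, demote→Q1. Q0=[P3,P4,P5] Q1=[P1,P2] Q2=[]
t=6-7: P3@Q0 runs 1, rem=13, I/O yield, promote→Q0. Q0=[P4,P5,P3] Q1=[P1,P2] Q2=[]
t=7-9: P4@Q0 runs 2, rem=13, I/O yield, promote→Q0. Q0=[P5,P3,P4] Q1=[P1,P2] Q2=[]
t=9-10: P5@Q0 runs 1, rem=13, I/O yield, promote→Q0. Q0=[P3,P4,P5] Q1=[P1,P2] Q2=[]
t=10-11: P3@Q0 runs 1, rem=12, I/O yield, promote→Q0. Q0=[P4,P5,P3] Q1=[P1,P2] Q2=[]
t=11-13: P4@Q0 runs 2, rem=11, I/O yield, promote→Q0. Q0=[P5,P3,P4] Q1=[P1,P2] Q2=[]
t=13-14: P5@Q0 runs 1, rem=12, I/O yield, promote→Q0. Q0=[P3,P4,P5] Q1=[P1,P2] Q2=[]
t=14-15: P3@Q0 runs 1, rem=11, I/O yield, promote→Q0. Q0=[P4,P5,P3] Q1=[P1,P2] Q2=[]
t=15-17: P4@Q0 runs 2, rem=9, I/O yield, promote→Q0. Q0=[P5,P3,P4] Q1=[P1,P2] Q2=[]
t=17-18: P5@Q0 runs 1, rem=11, I/O yield, promote→Q0. Q0=[P3,P4,P5] Q1=[P1,P2] Q2=[]
t=18-19: P3@Q0 runs 1, rem=10, I/O yield, promote→Q0. Q0=[P4,P5,P3] Q1=[P1,P2] Q2=[]
t=19-21: P4@Q0 runs 2, rem=7, I/O yield, promote→Q0. Q0=[P5,P3,P4] Q1=[P1,P2] Q2=[]
t=21-22: P5@Q0 runs 1, rem=10, I/O yield, promote→Q0. Q0=[P3,P4,P5] Q1=[P1,P2] Q2=[]
t=22-23: P3@Q0 runs 1, rem=9, I/O yield, promote→Q0. Q0=[P4,P5,P3] Q1=[P1,P2] Q2=[]
t=23-25: P4@Q0 runs 2, rem=5, I/O yield, promote→Q0. Q0=[P5,P3,P4] Q1=[P1,P2] Q2=[]
t=25-26: P5@Q0 runs 1, rem=9, I/O yield, promote→Q0. Q0=[P3,P4,P5] Q1=[P1,P2] Q2=[]
t=26-27: P3@Q0 runs 1, rem=8, I/O yield, promote→Q0. Q0=[P4,P5,P3] Q1=[P1,P2] Q2=[]
t=27-29: P4@Q0 runs 2, rem=3, I/O yield, promote→Q0. Q0=[P5,P3,P4] Q1=[P1,P2] Q2=[]
t=29-30: P5@Q0 runs 1, rem=8, I/O yield, promote→Q0. Q0=[P3,P4,P5] Q1=[P1,P2] Q2=[]
t=30-31: P3@Q0 runs 1, rem=7, I/O yield, promote→Q0. Q0=[P4,P5,P3] Q1=[P1,P2] Q2=[]
t=31-33: P4@Q0 runs 2, rem=1, I/O yield, promote→Q0. Q0=[P5,P3,P4] Q1=[P1,P2] Q2=[]
t=33-34: P5@Q0 runs 1, rem=7, I/O yield, promote→Q0. Q0=[P3,P4,P5] Q1=[P1,P2] Q2=[]
t=34-35: P3@Q0 runs 1, rem=6, I/O yield, promote→Q0. Q0=[P4,P5,P3] Q1=[P1,P2] Q2=[]
t=35-36: P4@Q0 runs 1, rem=0, completes. Q0=[P5,P3] Q1=[P1,P2] Q2=[]
t=36-37: P5@Q0 runs 1, rem=6, I/O yield, promote→Q0. Q0=[P3,P5] Q1=[P1,P2] Q2=[]
t=37-38: P3@Q0 runs 1, rem=5, I/O yield, promote→Q0. Q0=[P5,P3] Q1=[P1,P2] Q2=[]
t=38-39: P5@Q0 runs 1, rem=5, I/O yield, promote→Q0. Q0=[P3,P5] Q1=[P1,P2] Q2=[]
t=39-40: P3@Q0 runs 1, rem=4, I/O yield, promote→Q0. Q0=[P5,P3] Q1=[P1,P2] Q2=[]
t=40-41: P5@Q0 runs 1, rem=4, I/O yield, promote→Q0. Q0=[P3,P5] Q1=[P1,P2] Q2=[]
t=41-42: P3@Q0 runs 1, rem=3, I/O yield, promote→Q0. Q0=[P5,P3] Q1=[P1,P2] Q2=[]
t=42-43: P5@Q0 runs 1, rem=3, I/O yield, promote→Q0. Q0=[P3,P5] Q1=[P1,P2] Q2=[]
t=43-44: P3@Q0 runs 1, rem=2, I/O yield, promote→Q0. Q0=[P5,P3] Q1=[P1,P2] Q2=[]
t=44-45: P5@Q0 runs 1, rem=2, I/O yield, promote→Q0. Q0=[P3,P5] Q1=[P1,P2] Q2=[]
t=45-46: P3@Q0 runs 1, rem=1, I/O yield, promote→Q0. Q0=[P5,P3] Q1=[P1,P2] Q2=[]
t=46-47: P5@Q0 runs 1, rem=1, I/O yield, promote→Q0. Q0=[P3,P5] Q1=[P1,P2] Q2=[]
t=47-48: P3@Q0 runs 1, rem=0, completes. Q0=[P5] Q1=[P1,P2] Q2=[]
t=48-49: P5@Q0 runs 1, rem=0, completes. Q0=[] Q1=[P1,P2] Q2=[]
t=49-54: P1@Q1 runs 5, rem=6, quantum used, demote→Q2. Q0=[] Q1=[P2] Q2=[P1]
t=54-59: P2@Q1 runs 5, rem=1, quantum used, demote→Q2. Q0=[] Q1=[] Q2=[P1,P2]
t=59-65: P1@Q2 runs 6, rem=0, completes. Q0=[] Q1=[] Q2=[P2]
t=65-66: P2@Q2 runs 1, rem=0, completes. Q0=[] Q1=[] Q2=[]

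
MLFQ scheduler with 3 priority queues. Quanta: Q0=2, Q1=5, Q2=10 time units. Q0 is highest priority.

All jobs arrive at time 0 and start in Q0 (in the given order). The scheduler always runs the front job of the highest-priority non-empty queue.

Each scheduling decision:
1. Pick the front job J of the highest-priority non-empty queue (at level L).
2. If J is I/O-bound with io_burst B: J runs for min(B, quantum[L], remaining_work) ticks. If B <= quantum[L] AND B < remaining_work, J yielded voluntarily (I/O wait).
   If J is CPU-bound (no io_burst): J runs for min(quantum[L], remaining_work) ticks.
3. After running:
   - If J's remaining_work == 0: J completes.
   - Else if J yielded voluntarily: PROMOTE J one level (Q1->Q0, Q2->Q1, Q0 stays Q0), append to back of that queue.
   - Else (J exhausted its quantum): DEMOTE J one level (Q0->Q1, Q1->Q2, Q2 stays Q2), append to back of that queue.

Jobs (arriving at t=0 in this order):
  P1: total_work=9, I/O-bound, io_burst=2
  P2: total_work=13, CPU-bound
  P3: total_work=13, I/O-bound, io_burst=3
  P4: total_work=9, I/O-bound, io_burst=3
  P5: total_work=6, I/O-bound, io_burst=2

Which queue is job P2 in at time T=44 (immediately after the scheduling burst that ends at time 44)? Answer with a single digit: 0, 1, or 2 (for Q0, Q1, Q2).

Answer: 2

Derivation:
t=0-2: P1@Q0 runs 2, rem=7, I/O yield, promote→Q0. Q0=[P2,P3,P4,P5,P1] Q1=[] Q2=[]
t=2-4: P2@Q0 runs 2, rem=11, quantum used, demote→Q1. Q0=[P3,P4,P5,P1] Q1=[P2] Q2=[]
t=4-6: P3@Q0 runs 2, rem=11, quantum used, demote→Q1. Q0=[P4,P5,P1] Q1=[P2,P3] Q2=[]
t=6-8: P4@Q0 runs 2, rem=7, quantum used, demote→Q1. Q0=[P5,P1] Q1=[P2,P3,P4] Q2=[]
t=8-10: P5@Q0 runs 2, rem=4, I/O yield, promote→Q0. Q0=[P1,P5] Q1=[P2,P3,P4] Q2=[]
t=10-12: P1@Q0 runs 2, rem=5, I/O yield, promote→Q0. Q0=[P5,P1] Q1=[P2,P3,P4] Q2=[]
t=12-14: P5@Q0 runs 2, rem=2, I/O yield, promote→Q0. Q0=[P1,P5] Q1=[P2,P3,P4] Q2=[]
t=14-16: P1@Q0 runs 2, rem=3, I/O yield, promote→Q0. Q0=[P5,P1] Q1=[P2,P3,P4] Q2=[]
t=16-18: P5@Q0 runs 2, rem=0, completes. Q0=[P1] Q1=[P2,P3,P4] Q2=[]
t=18-20: P1@Q0 runs 2, rem=1, I/O yield, promote→Q0. Q0=[P1] Q1=[P2,P3,P4] Q2=[]
t=20-21: P1@Q0 runs 1, rem=0, completes. Q0=[] Q1=[P2,P3,P4] Q2=[]
t=21-26: P2@Q1 runs 5, rem=6, quantum used, demote→Q2. Q0=[] Q1=[P3,P4] Q2=[P2]
t=26-29: P3@Q1 runs 3, rem=8, I/O yield, promote→Q0. Q0=[P3] Q1=[P4] Q2=[P2]
t=29-31: P3@Q0 runs 2, rem=6, quantum used, demote→Q1. Q0=[] Q1=[P4,P3] Q2=[P2]
t=31-34: P4@Q1 runs 3, rem=4, I/O yield, promote→Q0. Q0=[P4] Q1=[P3] Q2=[P2]
t=34-36: P4@Q0 runs 2, rem=2, quantum used, demote→Q1. Q0=[] Q1=[P3,P4] Q2=[P2]
t=36-39: P3@Q1 runs 3, rem=3, I/O yield, promote→Q0. Q0=[P3] Q1=[P4] Q2=[P2]
t=39-41: P3@Q0 runs 2, rem=1, quantum used, demote→Q1. Q0=[] Q1=[P4,P3] Q2=[P2]
t=41-43: P4@Q1 runs 2, rem=0, completes. Q0=[] Q1=[P3] Q2=[P2]
t=43-44: P3@Q1 runs 1, rem=0, completes. Q0=[] Q1=[] Q2=[P2]
t=44-50: P2@Q2 runs 6, rem=0, completes. Q0=[] Q1=[] Q2=[]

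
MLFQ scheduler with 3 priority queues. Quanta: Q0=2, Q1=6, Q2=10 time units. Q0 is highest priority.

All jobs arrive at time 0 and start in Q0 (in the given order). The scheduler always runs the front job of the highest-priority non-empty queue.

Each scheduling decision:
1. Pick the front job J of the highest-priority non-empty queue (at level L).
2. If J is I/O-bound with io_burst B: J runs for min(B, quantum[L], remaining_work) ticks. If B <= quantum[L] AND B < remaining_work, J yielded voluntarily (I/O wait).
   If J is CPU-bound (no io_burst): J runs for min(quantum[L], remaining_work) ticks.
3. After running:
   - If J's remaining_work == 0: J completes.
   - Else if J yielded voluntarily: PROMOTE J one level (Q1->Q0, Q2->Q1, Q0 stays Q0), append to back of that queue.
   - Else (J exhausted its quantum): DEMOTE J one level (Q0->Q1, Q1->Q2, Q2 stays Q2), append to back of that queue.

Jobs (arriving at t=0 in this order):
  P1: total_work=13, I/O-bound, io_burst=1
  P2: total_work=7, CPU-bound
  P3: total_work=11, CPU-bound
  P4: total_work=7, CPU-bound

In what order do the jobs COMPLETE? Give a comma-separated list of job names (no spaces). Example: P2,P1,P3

t=0-1: P1@Q0 runs 1, rem=12, I/O yield, promote→Q0. Q0=[P2,P3,P4,P1] Q1=[] Q2=[]
t=1-3: P2@Q0 runs 2, rem=5, quantum used, demote→Q1. Q0=[P3,P4,P1] Q1=[P2] Q2=[]
t=3-5: P3@Q0 runs 2, rem=9, quantum used, demote→Q1. Q0=[P4,P1] Q1=[P2,P3] Q2=[]
t=5-7: P4@Q0 runs 2, rem=5, quantum used, demote→Q1. Q0=[P1] Q1=[P2,P3,P4] Q2=[]
t=7-8: P1@Q0 runs 1, rem=11, I/O yield, promote→Q0. Q0=[P1] Q1=[P2,P3,P4] Q2=[]
t=8-9: P1@Q0 runs 1, rem=10, I/O yield, promote→Q0. Q0=[P1] Q1=[P2,P3,P4] Q2=[]
t=9-10: P1@Q0 runs 1, rem=9, I/O yield, promote→Q0. Q0=[P1] Q1=[P2,P3,P4] Q2=[]
t=10-11: P1@Q0 runs 1, rem=8, I/O yield, promote→Q0. Q0=[P1] Q1=[P2,P3,P4] Q2=[]
t=11-12: P1@Q0 runs 1, rem=7, I/O yield, promote→Q0. Q0=[P1] Q1=[P2,P3,P4] Q2=[]
t=12-13: P1@Q0 runs 1, rem=6, I/O yield, promote→Q0. Q0=[P1] Q1=[P2,P3,P4] Q2=[]
t=13-14: P1@Q0 runs 1, rem=5, I/O yield, promote→Q0. Q0=[P1] Q1=[P2,P3,P4] Q2=[]
t=14-15: P1@Q0 runs 1, rem=4, I/O yield, promote→Q0. Q0=[P1] Q1=[P2,P3,P4] Q2=[]
t=15-16: P1@Q0 runs 1, rem=3, I/O yield, promote→Q0. Q0=[P1] Q1=[P2,P3,P4] Q2=[]
t=16-17: P1@Q0 runs 1, rem=2, I/O yield, promote→Q0. Q0=[P1] Q1=[P2,P3,P4] Q2=[]
t=17-18: P1@Q0 runs 1, rem=1, I/O yield, promote→Q0. Q0=[P1] Q1=[P2,P3,P4] Q2=[]
t=18-19: P1@Q0 runs 1, rem=0, completes. Q0=[] Q1=[P2,P3,P4] Q2=[]
t=19-24: P2@Q1 runs 5, rem=0, completes. Q0=[] Q1=[P3,P4] Q2=[]
t=24-30: P3@Q1 runs 6, rem=3, quantum used, demote→Q2. Q0=[] Q1=[P4] Q2=[P3]
t=30-35: P4@Q1 runs 5, rem=0, completes. Q0=[] Q1=[] Q2=[P3]
t=35-38: P3@Q2 runs 3, rem=0, completes. Q0=[] Q1=[] Q2=[]

Answer: P1,P2,P4,P3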